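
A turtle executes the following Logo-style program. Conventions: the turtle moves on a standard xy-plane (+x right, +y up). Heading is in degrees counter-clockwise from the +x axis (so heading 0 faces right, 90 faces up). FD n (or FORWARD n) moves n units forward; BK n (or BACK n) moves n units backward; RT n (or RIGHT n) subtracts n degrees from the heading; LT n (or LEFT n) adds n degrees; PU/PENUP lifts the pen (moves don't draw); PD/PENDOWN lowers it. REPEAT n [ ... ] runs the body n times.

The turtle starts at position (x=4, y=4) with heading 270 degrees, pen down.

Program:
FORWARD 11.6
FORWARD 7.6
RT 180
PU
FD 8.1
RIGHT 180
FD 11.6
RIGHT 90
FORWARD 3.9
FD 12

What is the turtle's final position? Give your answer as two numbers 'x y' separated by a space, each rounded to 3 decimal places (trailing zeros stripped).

Executing turtle program step by step:
Start: pos=(4,4), heading=270, pen down
FD 11.6: (4,4) -> (4,-7.6) [heading=270, draw]
FD 7.6: (4,-7.6) -> (4,-15.2) [heading=270, draw]
RT 180: heading 270 -> 90
PU: pen up
FD 8.1: (4,-15.2) -> (4,-7.1) [heading=90, move]
RT 180: heading 90 -> 270
FD 11.6: (4,-7.1) -> (4,-18.7) [heading=270, move]
RT 90: heading 270 -> 180
FD 3.9: (4,-18.7) -> (0.1,-18.7) [heading=180, move]
FD 12: (0.1,-18.7) -> (-11.9,-18.7) [heading=180, move]
Final: pos=(-11.9,-18.7), heading=180, 2 segment(s) drawn

Answer: -11.9 -18.7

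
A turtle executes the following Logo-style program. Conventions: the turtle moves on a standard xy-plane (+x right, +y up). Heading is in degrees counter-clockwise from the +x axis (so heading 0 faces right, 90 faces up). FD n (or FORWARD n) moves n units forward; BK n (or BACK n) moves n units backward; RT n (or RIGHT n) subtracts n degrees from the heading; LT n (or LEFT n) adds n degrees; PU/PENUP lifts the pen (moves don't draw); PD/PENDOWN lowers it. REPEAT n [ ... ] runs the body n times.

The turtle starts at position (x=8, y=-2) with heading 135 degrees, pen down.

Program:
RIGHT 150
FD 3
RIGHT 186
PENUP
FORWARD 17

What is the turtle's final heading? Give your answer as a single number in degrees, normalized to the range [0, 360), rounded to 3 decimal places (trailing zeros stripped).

Executing turtle program step by step:
Start: pos=(8,-2), heading=135, pen down
RT 150: heading 135 -> 345
FD 3: (8,-2) -> (10.898,-2.776) [heading=345, draw]
RT 186: heading 345 -> 159
PU: pen up
FD 17: (10.898,-2.776) -> (-4.973,3.316) [heading=159, move]
Final: pos=(-4.973,3.316), heading=159, 1 segment(s) drawn

Answer: 159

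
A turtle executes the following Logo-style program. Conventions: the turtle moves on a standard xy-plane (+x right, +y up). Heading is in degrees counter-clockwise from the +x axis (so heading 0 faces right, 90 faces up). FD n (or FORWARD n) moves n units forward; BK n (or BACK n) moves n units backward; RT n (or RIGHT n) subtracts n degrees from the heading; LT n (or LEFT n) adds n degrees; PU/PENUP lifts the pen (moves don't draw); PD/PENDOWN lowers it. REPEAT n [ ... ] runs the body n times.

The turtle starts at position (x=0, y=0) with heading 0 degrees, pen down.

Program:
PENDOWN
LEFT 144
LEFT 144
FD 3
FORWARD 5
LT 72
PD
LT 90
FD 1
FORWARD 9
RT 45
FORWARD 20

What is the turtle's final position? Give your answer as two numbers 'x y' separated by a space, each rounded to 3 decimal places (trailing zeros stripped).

Executing turtle program step by step:
Start: pos=(0,0), heading=0, pen down
PD: pen down
LT 144: heading 0 -> 144
LT 144: heading 144 -> 288
FD 3: (0,0) -> (0.927,-2.853) [heading=288, draw]
FD 5: (0.927,-2.853) -> (2.472,-7.608) [heading=288, draw]
LT 72: heading 288 -> 0
PD: pen down
LT 90: heading 0 -> 90
FD 1: (2.472,-7.608) -> (2.472,-6.608) [heading=90, draw]
FD 9: (2.472,-6.608) -> (2.472,2.392) [heading=90, draw]
RT 45: heading 90 -> 45
FD 20: (2.472,2.392) -> (16.614,16.534) [heading=45, draw]
Final: pos=(16.614,16.534), heading=45, 5 segment(s) drawn

Answer: 16.614 16.534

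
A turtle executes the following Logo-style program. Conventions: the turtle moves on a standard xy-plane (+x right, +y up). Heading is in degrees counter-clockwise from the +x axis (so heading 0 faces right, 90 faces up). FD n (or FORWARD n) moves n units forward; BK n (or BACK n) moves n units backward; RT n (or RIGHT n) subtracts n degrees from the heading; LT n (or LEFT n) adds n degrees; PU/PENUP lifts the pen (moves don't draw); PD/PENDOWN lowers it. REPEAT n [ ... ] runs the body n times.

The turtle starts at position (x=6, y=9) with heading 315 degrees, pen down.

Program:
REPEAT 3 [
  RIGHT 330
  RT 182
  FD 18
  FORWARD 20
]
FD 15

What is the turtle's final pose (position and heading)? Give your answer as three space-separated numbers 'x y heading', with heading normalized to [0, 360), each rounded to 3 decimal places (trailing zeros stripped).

Answer: -34.226 -5.993 219

Derivation:
Executing turtle program step by step:
Start: pos=(6,9), heading=315, pen down
REPEAT 3 [
  -- iteration 1/3 --
  RT 330: heading 315 -> 345
  RT 182: heading 345 -> 163
  FD 18: (6,9) -> (-11.213,14.263) [heading=163, draw]
  FD 20: (-11.213,14.263) -> (-30.34,20.11) [heading=163, draw]
  -- iteration 2/3 --
  RT 330: heading 163 -> 193
  RT 182: heading 193 -> 11
  FD 18: (-30.34,20.11) -> (-12.67,23.545) [heading=11, draw]
  FD 20: (-12.67,23.545) -> (6.962,27.361) [heading=11, draw]
  -- iteration 3/3 --
  RT 330: heading 11 -> 41
  RT 182: heading 41 -> 219
  FD 18: (6.962,27.361) -> (-7.026,16.033) [heading=219, draw]
  FD 20: (-7.026,16.033) -> (-22.569,3.447) [heading=219, draw]
]
FD 15: (-22.569,3.447) -> (-34.226,-5.993) [heading=219, draw]
Final: pos=(-34.226,-5.993), heading=219, 7 segment(s) drawn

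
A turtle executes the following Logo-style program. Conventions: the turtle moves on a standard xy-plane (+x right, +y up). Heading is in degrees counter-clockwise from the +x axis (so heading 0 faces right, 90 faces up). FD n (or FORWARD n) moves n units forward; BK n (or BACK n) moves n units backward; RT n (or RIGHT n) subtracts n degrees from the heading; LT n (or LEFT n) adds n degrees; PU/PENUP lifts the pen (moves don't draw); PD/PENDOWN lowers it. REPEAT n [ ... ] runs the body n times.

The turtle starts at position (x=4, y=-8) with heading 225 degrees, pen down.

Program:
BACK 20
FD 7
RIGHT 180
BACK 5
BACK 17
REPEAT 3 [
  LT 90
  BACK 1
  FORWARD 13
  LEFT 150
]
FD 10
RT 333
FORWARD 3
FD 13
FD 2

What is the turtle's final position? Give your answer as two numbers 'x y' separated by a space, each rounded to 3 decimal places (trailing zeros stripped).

Answer: 10.269 9.826

Derivation:
Executing turtle program step by step:
Start: pos=(4,-8), heading=225, pen down
BK 20: (4,-8) -> (18.142,6.142) [heading=225, draw]
FD 7: (18.142,6.142) -> (13.192,1.192) [heading=225, draw]
RT 180: heading 225 -> 45
BK 5: (13.192,1.192) -> (9.657,-2.343) [heading=45, draw]
BK 17: (9.657,-2.343) -> (-2.364,-14.364) [heading=45, draw]
REPEAT 3 [
  -- iteration 1/3 --
  LT 90: heading 45 -> 135
  BK 1: (-2.364,-14.364) -> (-1.657,-15.071) [heading=135, draw]
  FD 13: (-1.657,-15.071) -> (-10.849,-5.879) [heading=135, draw]
  LT 150: heading 135 -> 285
  -- iteration 2/3 --
  LT 90: heading 285 -> 15
  BK 1: (-10.849,-5.879) -> (-11.815,-6.137) [heading=15, draw]
  FD 13: (-11.815,-6.137) -> (0.742,-2.773) [heading=15, draw]
  LT 150: heading 15 -> 165
  -- iteration 3/3 --
  LT 90: heading 165 -> 255
  BK 1: (0.742,-2.773) -> (1.001,-1.807) [heading=255, draw]
  FD 13: (1.001,-1.807) -> (-2.364,-14.364) [heading=255, draw]
  LT 150: heading 255 -> 45
]
FD 10: (-2.364,-14.364) -> (4.707,-7.293) [heading=45, draw]
RT 333: heading 45 -> 72
FD 3: (4.707,-7.293) -> (5.634,-4.44) [heading=72, draw]
FD 13: (5.634,-4.44) -> (9.651,7.924) [heading=72, draw]
FD 2: (9.651,7.924) -> (10.269,9.826) [heading=72, draw]
Final: pos=(10.269,9.826), heading=72, 14 segment(s) drawn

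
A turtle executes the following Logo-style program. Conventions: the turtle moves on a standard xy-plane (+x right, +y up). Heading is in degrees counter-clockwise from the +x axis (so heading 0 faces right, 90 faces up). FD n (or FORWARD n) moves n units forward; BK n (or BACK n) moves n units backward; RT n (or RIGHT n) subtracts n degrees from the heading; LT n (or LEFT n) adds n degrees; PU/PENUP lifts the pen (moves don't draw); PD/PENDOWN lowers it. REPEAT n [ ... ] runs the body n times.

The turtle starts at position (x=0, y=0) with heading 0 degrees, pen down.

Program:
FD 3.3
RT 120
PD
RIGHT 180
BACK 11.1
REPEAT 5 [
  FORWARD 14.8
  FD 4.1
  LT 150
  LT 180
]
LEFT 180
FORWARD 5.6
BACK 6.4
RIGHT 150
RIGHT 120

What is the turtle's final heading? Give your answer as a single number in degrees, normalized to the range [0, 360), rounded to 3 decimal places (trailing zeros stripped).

Answer: 180

Derivation:
Executing turtle program step by step:
Start: pos=(0,0), heading=0, pen down
FD 3.3: (0,0) -> (3.3,0) [heading=0, draw]
RT 120: heading 0 -> 240
PD: pen down
RT 180: heading 240 -> 60
BK 11.1: (3.3,0) -> (-2.25,-9.613) [heading=60, draw]
REPEAT 5 [
  -- iteration 1/5 --
  FD 14.8: (-2.25,-9.613) -> (5.15,3.204) [heading=60, draw]
  FD 4.1: (5.15,3.204) -> (7.2,6.755) [heading=60, draw]
  LT 150: heading 60 -> 210
  LT 180: heading 210 -> 30
  -- iteration 2/5 --
  FD 14.8: (7.2,6.755) -> (20.017,14.155) [heading=30, draw]
  FD 4.1: (20.017,14.155) -> (23.568,16.205) [heading=30, draw]
  LT 150: heading 30 -> 180
  LT 180: heading 180 -> 0
  -- iteration 3/5 --
  FD 14.8: (23.568,16.205) -> (38.368,16.205) [heading=0, draw]
  FD 4.1: (38.368,16.205) -> (42.468,16.205) [heading=0, draw]
  LT 150: heading 0 -> 150
  LT 180: heading 150 -> 330
  -- iteration 4/5 --
  FD 14.8: (42.468,16.205) -> (55.285,8.805) [heading=330, draw]
  FD 4.1: (55.285,8.805) -> (58.836,6.755) [heading=330, draw]
  LT 150: heading 330 -> 120
  LT 180: heading 120 -> 300
  -- iteration 5/5 --
  FD 14.8: (58.836,6.755) -> (66.236,-6.062) [heading=300, draw]
  FD 4.1: (66.236,-6.062) -> (68.286,-9.613) [heading=300, draw]
  LT 150: heading 300 -> 90
  LT 180: heading 90 -> 270
]
LT 180: heading 270 -> 90
FD 5.6: (68.286,-9.613) -> (68.286,-4.013) [heading=90, draw]
BK 6.4: (68.286,-4.013) -> (68.286,-10.413) [heading=90, draw]
RT 150: heading 90 -> 300
RT 120: heading 300 -> 180
Final: pos=(68.286,-10.413), heading=180, 14 segment(s) drawn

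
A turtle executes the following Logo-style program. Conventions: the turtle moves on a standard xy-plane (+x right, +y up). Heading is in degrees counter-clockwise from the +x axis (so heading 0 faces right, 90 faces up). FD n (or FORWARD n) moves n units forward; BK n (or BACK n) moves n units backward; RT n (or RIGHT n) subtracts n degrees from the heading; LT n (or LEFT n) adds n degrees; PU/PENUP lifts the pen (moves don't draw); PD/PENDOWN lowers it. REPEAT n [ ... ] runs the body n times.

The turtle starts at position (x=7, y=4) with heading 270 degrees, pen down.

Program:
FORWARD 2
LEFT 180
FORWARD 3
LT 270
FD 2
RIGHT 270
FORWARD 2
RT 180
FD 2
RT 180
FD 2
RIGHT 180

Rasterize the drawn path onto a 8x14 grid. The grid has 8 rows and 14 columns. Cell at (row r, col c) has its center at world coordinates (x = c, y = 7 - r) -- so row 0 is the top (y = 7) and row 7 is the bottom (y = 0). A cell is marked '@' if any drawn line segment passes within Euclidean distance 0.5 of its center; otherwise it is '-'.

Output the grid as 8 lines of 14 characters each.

Answer: ---------@----
---------@----
-------@@@----
-------@------
-------@------
-------@------
--------------
--------------

Derivation:
Segment 0: (7,4) -> (7,2)
Segment 1: (7,2) -> (7,5)
Segment 2: (7,5) -> (9,5)
Segment 3: (9,5) -> (9,7)
Segment 4: (9,7) -> (9,5)
Segment 5: (9,5) -> (9,7)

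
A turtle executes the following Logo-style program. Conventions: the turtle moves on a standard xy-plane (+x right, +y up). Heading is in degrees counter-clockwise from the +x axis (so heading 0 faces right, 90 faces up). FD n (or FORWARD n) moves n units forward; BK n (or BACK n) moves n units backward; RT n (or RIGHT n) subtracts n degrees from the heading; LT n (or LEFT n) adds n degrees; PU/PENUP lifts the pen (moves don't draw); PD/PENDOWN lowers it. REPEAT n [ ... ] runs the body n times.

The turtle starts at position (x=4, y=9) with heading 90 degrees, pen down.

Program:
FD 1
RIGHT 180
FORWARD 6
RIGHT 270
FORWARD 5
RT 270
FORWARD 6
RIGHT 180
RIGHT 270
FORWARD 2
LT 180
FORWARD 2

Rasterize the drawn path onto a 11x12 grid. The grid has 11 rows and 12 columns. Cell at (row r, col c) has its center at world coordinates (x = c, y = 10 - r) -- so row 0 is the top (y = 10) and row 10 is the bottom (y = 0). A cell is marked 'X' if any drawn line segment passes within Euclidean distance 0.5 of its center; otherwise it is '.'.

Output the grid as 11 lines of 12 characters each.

Segment 0: (4,9) -> (4,10)
Segment 1: (4,10) -> (4,4)
Segment 2: (4,4) -> (9,4)
Segment 3: (9,4) -> (9,10)
Segment 4: (9,10) -> (11,10)
Segment 5: (11,10) -> (9,10)

Answer: ....X....XXX
....X....X..
....X....X..
....X....X..
....X....X..
....X....X..
....XXXXXX..
............
............
............
............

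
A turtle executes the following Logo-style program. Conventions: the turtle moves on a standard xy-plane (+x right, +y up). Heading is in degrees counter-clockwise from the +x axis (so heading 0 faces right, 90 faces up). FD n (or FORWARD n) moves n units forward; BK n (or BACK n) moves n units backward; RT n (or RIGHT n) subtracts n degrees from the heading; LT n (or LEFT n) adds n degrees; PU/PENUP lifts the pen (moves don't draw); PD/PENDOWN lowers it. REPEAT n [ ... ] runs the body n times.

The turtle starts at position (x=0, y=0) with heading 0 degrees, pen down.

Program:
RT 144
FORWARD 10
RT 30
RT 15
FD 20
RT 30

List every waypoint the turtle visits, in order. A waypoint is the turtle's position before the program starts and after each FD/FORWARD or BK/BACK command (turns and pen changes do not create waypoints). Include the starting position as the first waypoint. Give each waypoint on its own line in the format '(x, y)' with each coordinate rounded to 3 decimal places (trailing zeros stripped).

Answer: (0, 0)
(-8.09, -5.878)
(-27.844, -2.749)

Derivation:
Executing turtle program step by step:
Start: pos=(0,0), heading=0, pen down
RT 144: heading 0 -> 216
FD 10: (0,0) -> (-8.09,-5.878) [heading=216, draw]
RT 30: heading 216 -> 186
RT 15: heading 186 -> 171
FD 20: (-8.09,-5.878) -> (-27.844,-2.749) [heading=171, draw]
RT 30: heading 171 -> 141
Final: pos=(-27.844,-2.749), heading=141, 2 segment(s) drawn
Waypoints (3 total):
(0, 0)
(-8.09, -5.878)
(-27.844, -2.749)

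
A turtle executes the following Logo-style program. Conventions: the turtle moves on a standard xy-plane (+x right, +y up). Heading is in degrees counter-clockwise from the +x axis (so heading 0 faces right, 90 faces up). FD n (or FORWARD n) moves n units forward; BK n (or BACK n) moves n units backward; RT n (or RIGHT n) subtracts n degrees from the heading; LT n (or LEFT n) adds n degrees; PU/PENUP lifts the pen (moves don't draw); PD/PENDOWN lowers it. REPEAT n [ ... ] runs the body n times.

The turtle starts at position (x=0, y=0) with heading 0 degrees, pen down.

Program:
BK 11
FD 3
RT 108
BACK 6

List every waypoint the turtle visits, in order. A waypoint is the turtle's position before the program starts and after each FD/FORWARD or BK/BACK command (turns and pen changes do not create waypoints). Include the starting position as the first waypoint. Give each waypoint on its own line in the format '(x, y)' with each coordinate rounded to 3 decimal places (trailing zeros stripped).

Executing turtle program step by step:
Start: pos=(0,0), heading=0, pen down
BK 11: (0,0) -> (-11,0) [heading=0, draw]
FD 3: (-11,0) -> (-8,0) [heading=0, draw]
RT 108: heading 0 -> 252
BK 6: (-8,0) -> (-6.146,5.706) [heading=252, draw]
Final: pos=(-6.146,5.706), heading=252, 3 segment(s) drawn
Waypoints (4 total):
(0, 0)
(-11, 0)
(-8, 0)
(-6.146, 5.706)

Answer: (0, 0)
(-11, 0)
(-8, 0)
(-6.146, 5.706)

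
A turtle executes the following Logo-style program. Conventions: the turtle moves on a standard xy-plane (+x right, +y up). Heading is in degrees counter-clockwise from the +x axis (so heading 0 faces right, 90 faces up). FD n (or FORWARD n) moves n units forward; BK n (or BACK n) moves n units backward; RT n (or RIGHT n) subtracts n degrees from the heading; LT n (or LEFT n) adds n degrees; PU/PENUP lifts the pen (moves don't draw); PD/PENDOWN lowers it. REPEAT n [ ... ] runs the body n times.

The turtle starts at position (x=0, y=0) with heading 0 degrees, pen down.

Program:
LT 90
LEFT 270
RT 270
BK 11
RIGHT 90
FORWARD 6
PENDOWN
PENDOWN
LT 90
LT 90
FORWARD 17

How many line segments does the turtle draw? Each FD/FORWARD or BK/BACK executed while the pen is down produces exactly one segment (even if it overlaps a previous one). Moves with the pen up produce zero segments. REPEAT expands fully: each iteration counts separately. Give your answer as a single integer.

Answer: 3

Derivation:
Executing turtle program step by step:
Start: pos=(0,0), heading=0, pen down
LT 90: heading 0 -> 90
LT 270: heading 90 -> 0
RT 270: heading 0 -> 90
BK 11: (0,0) -> (0,-11) [heading=90, draw]
RT 90: heading 90 -> 0
FD 6: (0,-11) -> (6,-11) [heading=0, draw]
PD: pen down
PD: pen down
LT 90: heading 0 -> 90
LT 90: heading 90 -> 180
FD 17: (6,-11) -> (-11,-11) [heading=180, draw]
Final: pos=(-11,-11), heading=180, 3 segment(s) drawn
Segments drawn: 3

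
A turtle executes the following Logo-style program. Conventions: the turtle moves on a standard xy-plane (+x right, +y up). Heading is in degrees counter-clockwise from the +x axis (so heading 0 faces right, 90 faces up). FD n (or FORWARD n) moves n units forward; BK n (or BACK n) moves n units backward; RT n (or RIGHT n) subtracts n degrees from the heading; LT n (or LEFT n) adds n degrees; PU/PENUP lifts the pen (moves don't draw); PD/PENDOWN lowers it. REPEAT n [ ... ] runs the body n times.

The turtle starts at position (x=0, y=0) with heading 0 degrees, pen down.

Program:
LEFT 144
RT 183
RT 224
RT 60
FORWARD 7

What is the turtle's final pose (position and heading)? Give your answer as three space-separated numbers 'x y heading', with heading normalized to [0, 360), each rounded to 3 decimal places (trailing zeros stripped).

Answer: 5.59 4.213 37

Derivation:
Executing turtle program step by step:
Start: pos=(0,0), heading=0, pen down
LT 144: heading 0 -> 144
RT 183: heading 144 -> 321
RT 224: heading 321 -> 97
RT 60: heading 97 -> 37
FD 7: (0,0) -> (5.59,4.213) [heading=37, draw]
Final: pos=(5.59,4.213), heading=37, 1 segment(s) drawn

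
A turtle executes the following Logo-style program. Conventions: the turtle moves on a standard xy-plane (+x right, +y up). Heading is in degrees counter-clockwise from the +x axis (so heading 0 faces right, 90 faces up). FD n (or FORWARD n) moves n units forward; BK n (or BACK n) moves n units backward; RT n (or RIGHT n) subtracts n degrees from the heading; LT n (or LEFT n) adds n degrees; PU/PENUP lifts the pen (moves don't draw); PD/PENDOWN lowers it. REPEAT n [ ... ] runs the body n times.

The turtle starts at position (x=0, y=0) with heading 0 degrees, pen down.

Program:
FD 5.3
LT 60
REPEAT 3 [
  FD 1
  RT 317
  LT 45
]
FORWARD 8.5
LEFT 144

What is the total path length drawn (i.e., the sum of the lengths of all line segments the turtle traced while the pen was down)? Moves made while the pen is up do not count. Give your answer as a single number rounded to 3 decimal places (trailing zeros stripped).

Answer: 16.8

Derivation:
Executing turtle program step by step:
Start: pos=(0,0), heading=0, pen down
FD 5.3: (0,0) -> (5.3,0) [heading=0, draw]
LT 60: heading 0 -> 60
REPEAT 3 [
  -- iteration 1/3 --
  FD 1: (5.3,0) -> (5.8,0.866) [heading=60, draw]
  RT 317: heading 60 -> 103
  LT 45: heading 103 -> 148
  -- iteration 2/3 --
  FD 1: (5.8,0.866) -> (4.952,1.396) [heading=148, draw]
  RT 317: heading 148 -> 191
  LT 45: heading 191 -> 236
  -- iteration 3/3 --
  FD 1: (4.952,1.396) -> (4.393,0.567) [heading=236, draw]
  RT 317: heading 236 -> 279
  LT 45: heading 279 -> 324
]
FD 8.5: (4.393,0.567) -> (11.269,-4.429) [heading=324, draw]
LT 144: heading 324 -> 108
Final: pos=(11.269,-4.429), heading=108, 5 segment(s) drawn

Segment lengths:
  seg 1: (0,0) -> (5.3,0), length = 5.3
  seg 2: (5.3,0) -> (5.8,0.866), length = 1
  seg 3: (5.8,0.866) -> (4.952,1.396), length = 1
  seg 4: (4.952,1.396) -> (4.393,0.567), length = 1
  seg 5: (4.393,0.567) -> (11.269,-4.429), length = 8.5
Total = 16.8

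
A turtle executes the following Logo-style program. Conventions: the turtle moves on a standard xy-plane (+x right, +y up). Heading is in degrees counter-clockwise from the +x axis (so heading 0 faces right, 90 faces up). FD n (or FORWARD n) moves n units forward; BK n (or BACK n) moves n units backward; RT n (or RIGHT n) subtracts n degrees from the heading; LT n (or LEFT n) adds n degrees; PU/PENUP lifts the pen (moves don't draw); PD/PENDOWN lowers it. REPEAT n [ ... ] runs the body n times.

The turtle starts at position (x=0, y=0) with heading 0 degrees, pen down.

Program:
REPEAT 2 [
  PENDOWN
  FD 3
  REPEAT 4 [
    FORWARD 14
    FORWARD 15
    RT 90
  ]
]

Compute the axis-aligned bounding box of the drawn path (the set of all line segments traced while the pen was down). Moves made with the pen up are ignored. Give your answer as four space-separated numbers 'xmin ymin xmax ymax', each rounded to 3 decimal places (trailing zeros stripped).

Answer: 0 -29 35 0

Derivation:
Executing turtle program step by step:
Start: pos=(0,0), heading=0, pen down
REPEAT 2 [
  -- iteration 1/2 --
  PD: pen down
  FD 3: (0,0) -> (3,0) [heading=0, draw]
  REPEAT 4 [
    -- iteration 1/4 --
    FD 14: (3,0) -> (17,0) [heading=0, draw]
    FD 15: (17,0) -> (32,0) [heading=0, draw]
    RT 90: heading 0 -> 270
    -- iteration 2/4 --
    FD 14: (32,0) -> (32,-14) [heading=270, draw]
    FD 15: (32,-14) -> (32,-29) [heading=270, draw]
    RT 90: heading 270 -> 180
    -- iteration 3/4 --
    FD 14: (32,-29) -> (18,-29) [heading=180, draw]
    FD 15: (18,-29) -> (3,-29) [heading=180, draw]
    RT 90: heading 180 -> 90
    -- iteration 4/4 --
    FD 14: (3,-29) -> (3,-15) [heading=90, draw]
    FD 15: (3,-15) -> (3,0) [heading=90, draw]
    RT 90: heading 90 -> 0
  ]
  -- iteration 2/2 --
  PD: pen down
  FD 3: (3,0) -> (6,0) [heading=0, draw]
  REPEAT 4 [
    -- iteration 1/4 --
    FD 14: (6,0) -> (20,0) [heading=0, draw]
    FD 15: (20,0) -> (35,0) [heading=0, draw]
    RT 90: heading 0 -> 270
    -- iteration 2/4 --
    FD 14: (35,0) -> (35,-14) [heading=270, draw]
    FD 15: (35,-14) -> (35,-29) [heading=270, draw]
    RT 90: heading 270 -> 180
    -- iteration 3/4 --
    FD 14: (35,-29) -> (21,-29) [heading=180, draw]
    FD 15: (21,-29) -> (6,-29) [heading=180, draw]
    RT 90: heading 180 -> 90
    -- iteration 4/4 --
    FD 14: (6,-29) -> (6,-15) [heading=90, draw]
    FD 15: (6,-15) -> (6,0) [heading=90, draw]
    RT 90: heading 90 -> 0
  ]
]
Final: pos=(6,0), heading=0, 18 segment(s) drawn

Segment endpoints: x in {0, 3, 3, 3, 6, 6, 6, 17, 18, 20, 21, 32, 35, 35, 35}, y in {-29, -29, -29, -29, -15, -15, -14, -14, 0, 0, 0, 0, 0, 0}
xmin=0, ymin=-29, xmax=35, ymax=0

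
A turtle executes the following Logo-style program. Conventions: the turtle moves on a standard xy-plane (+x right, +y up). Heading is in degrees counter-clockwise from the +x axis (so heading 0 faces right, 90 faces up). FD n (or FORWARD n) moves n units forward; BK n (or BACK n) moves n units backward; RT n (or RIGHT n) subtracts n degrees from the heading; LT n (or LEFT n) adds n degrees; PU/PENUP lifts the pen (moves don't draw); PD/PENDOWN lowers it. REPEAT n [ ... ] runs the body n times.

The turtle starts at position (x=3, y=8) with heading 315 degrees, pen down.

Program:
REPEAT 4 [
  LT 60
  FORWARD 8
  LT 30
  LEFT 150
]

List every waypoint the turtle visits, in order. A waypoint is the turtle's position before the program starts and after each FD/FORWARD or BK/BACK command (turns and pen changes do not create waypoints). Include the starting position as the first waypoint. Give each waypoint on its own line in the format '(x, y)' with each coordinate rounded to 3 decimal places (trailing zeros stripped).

Answer: (3, 8)
(10.727, 10.071)
(8.657, 2.343)
(3, 8)
(10.727, 10.071)

Derivation:
Executing turtle program step by step:
Start: pos=(3,8), heading=315, pen down
REPEAT 4 [
  -- iteration 1/4 --
  LT 60: heading 315 -> 15
  FD 8: (3,8) -> (10.727,10.071) [heading=15, draw]
  LT 30: heading 15 -> 45
  LT 150: heading 45 -> 195
  -- iteration 2/4 --
  LT 60: heading 195 -> 255
  FD 8: (10.727,10.071) -> (8.657,2.343) [heading=255, draw]
  LT 30: heading 255 -> 285
  LT 150: heading 285 -> 75
  -- iteration 3/4 --
  LT 60: heading 75 -> 135
  FD 8: (8.657,2.343) -> (3,8) [heading=135, draw]
  LT 30: heading 135 -> 165
  LT 150: heading 165 -> 315
  -- iteration 4/4 --
  LT 60: heading 315 -> 15
  FD 8: (3,8) -> (10.727,10.071) [heading=15, draw]
  LT 30: heading 15 -> 45
  LT 150: heading 45 -> 195
]
Final: pos=(10.727,10.071), heading=195, 4 segment(s) drawn
Waypoints (5 total):
(3, 8)
(10.727, 10.071)
(8.657, 2.343)
(3, 8)
(10.727, 10.071)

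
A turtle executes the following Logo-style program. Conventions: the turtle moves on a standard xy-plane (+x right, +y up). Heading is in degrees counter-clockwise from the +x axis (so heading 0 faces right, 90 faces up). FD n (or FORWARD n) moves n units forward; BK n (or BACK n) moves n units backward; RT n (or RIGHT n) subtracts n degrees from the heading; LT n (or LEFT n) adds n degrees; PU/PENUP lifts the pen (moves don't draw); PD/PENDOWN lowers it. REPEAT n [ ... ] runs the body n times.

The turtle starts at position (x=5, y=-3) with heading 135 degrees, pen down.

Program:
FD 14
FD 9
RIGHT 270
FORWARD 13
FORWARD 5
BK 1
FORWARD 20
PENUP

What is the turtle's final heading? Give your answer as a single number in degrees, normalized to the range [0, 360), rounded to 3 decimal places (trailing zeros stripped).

Executing turtle program step by step:
Start: pos=(5,-3), heading=135, pen down
FD 14: (5,-3) -> (-4.899,6.899) [heading=135, draw]
FD 9: (-4.899,6.899) -> (-11.263,13.263) [heading=135, draw]
RT 270: heading 135 -> 225
FD 13: (-11.263,13.263) -> (-20.456,4.071) [heading=225, draw]
FD 5: (-20.456,4.071) -> (-23.991,0.536) [heading=225, draw]
BK 1: (-23.991,0.536) -> (-23.284,1.243) [heading=225, draw]
FD 20: (-23.284,1.243) -> (-37.426,-12.899) [heading=225, draw]
PU: pen up
Final: pos=(-37.426,-12.899), heading=225, 6 segment(s) drawn

Answer: 225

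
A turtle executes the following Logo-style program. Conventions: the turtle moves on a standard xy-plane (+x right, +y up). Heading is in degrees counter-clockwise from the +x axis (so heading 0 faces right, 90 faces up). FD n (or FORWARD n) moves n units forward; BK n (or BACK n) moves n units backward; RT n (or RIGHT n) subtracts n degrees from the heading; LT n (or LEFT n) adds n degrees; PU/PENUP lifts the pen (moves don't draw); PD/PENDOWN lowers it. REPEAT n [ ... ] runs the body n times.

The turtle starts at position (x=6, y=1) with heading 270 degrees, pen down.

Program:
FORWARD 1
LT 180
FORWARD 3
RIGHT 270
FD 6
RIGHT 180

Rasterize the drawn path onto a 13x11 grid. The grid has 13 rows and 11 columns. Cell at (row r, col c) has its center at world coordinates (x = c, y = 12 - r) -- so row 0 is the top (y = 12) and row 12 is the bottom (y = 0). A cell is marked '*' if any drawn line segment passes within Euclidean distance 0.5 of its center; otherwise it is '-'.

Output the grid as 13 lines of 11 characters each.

Answer: -----------
-----------
-----------
-----------
-----------
-----------
-----------
-----------
-----------
*******----
------*----
------*----
------*----

Derivation:
Segment 0: (6,1) -> (6,0)
Segment 1: (6,0) -> (6,3)
Segment 2: (6,3) -> (0,3)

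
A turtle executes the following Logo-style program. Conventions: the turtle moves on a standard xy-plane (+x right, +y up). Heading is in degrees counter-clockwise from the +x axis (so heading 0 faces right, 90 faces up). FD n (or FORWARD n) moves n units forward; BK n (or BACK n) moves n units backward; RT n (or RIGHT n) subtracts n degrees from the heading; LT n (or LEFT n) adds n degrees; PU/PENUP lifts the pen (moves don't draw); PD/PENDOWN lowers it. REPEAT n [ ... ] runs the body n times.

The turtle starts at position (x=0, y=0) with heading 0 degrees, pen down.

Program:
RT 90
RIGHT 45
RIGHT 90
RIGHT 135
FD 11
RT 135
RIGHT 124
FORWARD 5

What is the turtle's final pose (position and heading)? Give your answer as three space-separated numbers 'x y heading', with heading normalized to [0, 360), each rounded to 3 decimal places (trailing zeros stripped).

Executing turtle program step by step:
Start: pos=(0,0), heading=0, pen down
RT 90: heading 0 -> 270
RT 45: heading 270 -> 225
RT 90: heading 225 -> 135
RT 135: heading 135 -> 0
FD 11: (0,0) -> (11,0) [heading=0, draw]
RT 135: heading 0 -> 225
RT 124: heading 225 -> 101
FD 5: (11,0) -> (10.046,4.908) [heading=101, draw]
Final: pos=(10.046,4.908), heading=101, 2 segment(s) drawn

Answer: 10.046 4.908 101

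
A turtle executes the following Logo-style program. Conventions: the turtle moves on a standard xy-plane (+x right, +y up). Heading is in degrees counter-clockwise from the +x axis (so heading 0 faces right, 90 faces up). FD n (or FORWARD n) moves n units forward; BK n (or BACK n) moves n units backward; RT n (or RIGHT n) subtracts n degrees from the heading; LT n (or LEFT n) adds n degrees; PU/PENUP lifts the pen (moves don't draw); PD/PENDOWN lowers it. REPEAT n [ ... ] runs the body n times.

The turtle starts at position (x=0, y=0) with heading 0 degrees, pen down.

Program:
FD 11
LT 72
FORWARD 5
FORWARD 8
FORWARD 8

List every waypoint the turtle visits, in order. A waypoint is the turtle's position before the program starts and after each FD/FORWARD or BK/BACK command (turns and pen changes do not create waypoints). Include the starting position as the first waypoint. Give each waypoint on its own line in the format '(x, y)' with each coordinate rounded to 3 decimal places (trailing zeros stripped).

Executing turtle program step by step:
Start: pos=(0,0), heading=0, pen down
FD 11: (0,0) -> (11,0) [heading=0, draw]
LT 72: heading 0 -> 72
FD 5: (11,0) -> (12.545,4.755) [heading=72, draw]
FD 8: (12.545,4.755) -> (15.017,12.364) [heading=72, draw]
FD 8: (15.017,12.364) -> (17.489,19.972) [heading=72, draw]
Final: pos=(17.489,19.972), heading=72, 4 segment(s) drawn
Waypoints (5 total):
(0, 0)
(11, 0)
(12.545, 4.755)
(15.017, 12.364)
(17.489, 19.972)

Answer: (0, 0)
(11, 0)
(12.545, 4.755)
(15.017, 12.364)
(17.489, 19.972)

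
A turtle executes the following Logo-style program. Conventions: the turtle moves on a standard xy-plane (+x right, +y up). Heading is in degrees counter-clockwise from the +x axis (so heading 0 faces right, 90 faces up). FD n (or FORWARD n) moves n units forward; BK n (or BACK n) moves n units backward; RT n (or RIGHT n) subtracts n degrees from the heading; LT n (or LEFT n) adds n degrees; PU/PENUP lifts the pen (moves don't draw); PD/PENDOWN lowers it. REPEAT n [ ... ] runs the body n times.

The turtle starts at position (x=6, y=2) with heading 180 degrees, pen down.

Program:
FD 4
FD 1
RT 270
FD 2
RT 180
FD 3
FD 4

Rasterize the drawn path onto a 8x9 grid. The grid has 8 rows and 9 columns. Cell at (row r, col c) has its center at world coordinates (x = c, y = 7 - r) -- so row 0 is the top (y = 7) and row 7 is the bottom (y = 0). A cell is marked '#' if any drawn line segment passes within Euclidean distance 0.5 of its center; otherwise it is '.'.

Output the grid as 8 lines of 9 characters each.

Answer: .#.......
.#.......
.#.......
.#.......
.#.......
.######..
.#.......
.#.......

Derivation:
Segment 0: (6,2) -> (2,2)
Segment 1: (2,2) -> (1,2)
Segment 2: (1,2) -> (1,0)
Segment 3: (1,0) -> (1,3)
Segment 4: (1,3) -> (1,7)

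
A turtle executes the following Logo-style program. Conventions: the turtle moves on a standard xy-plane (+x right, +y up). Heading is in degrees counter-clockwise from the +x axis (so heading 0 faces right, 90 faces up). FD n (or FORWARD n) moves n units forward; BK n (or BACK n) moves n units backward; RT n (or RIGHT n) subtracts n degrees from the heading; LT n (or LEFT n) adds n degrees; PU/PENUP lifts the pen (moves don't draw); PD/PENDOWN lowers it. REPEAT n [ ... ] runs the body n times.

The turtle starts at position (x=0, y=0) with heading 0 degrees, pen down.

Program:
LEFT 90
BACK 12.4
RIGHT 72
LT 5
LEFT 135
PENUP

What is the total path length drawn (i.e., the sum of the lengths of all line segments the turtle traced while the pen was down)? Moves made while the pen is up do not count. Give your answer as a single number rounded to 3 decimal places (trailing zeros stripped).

Answer: 12.4

Derivation:
Executing turtle program step by step:
Start: pos=(0,0), heading=0, pen down
LT 90: heading 0 -> 90
BK 12.4: (0,0) -> (0,-12.4) [heading=90, draw]
RT 72: heading 90 -> 18
LT 5: heading 18 -> 23
LT 135: heading 23 -> 158
PU: pen up
Final: pos=(0,-12.4), heading=158, 1 segment(s) drawn

Segment lengths:
  seg 1: (0,0) -> (0,-12.4), length = 12.4
Total = 12.4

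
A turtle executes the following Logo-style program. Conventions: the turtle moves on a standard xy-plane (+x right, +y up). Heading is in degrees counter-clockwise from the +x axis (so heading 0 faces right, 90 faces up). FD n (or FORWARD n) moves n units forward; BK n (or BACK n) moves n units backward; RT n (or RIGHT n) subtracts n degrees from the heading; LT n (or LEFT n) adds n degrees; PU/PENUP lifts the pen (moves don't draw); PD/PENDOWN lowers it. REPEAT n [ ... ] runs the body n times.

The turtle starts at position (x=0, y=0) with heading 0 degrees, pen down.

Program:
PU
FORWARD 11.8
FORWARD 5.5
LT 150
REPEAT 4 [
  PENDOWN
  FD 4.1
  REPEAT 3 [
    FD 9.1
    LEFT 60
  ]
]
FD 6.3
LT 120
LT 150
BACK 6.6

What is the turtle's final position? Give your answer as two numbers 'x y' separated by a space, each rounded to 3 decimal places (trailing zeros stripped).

Executing turtle program step by step:
Start: pos=(0,0), heading=0, pen down
PU: pen up
FD 11.8: (0,0) -> (11.8,0) [heading=0, move]
FD 5.5: (11.8,0) -> (17.3,0) [heading=0, move]
LT 150: heading 0 -> 150
REPEAT 4 [
  -- iteration 1/4 --
  PD: pen down
  FD 4.1: (17.3,0) -> (13.749,2.05) [heading=150, draw]
  REPEAT 3 [
    -- iteration 1/3 --
    FD 9.1: (13.749,2.05) -> (5.868,6.6) [heading=150, draw]
    LT 60: heading 150 -> 210
    -- iteration 2/3 --
    FD 9.1: (5.868,6.6) -> (-2.012,2.05) [heading=210, draw]
    LT 60: heading 210 -> 270
    -- iteration 3/3 --
    FD 9.1: (-2.012,2.05) -> (-2.012,-7.05) [heading=270, draw]
    LT 60: heading 270 -> 330
  ]
  -- iteration 2/4 --
  PD: pen down
  FD 4.1: (-2.012,-7.05) -> (1.538,-9.1) [heading=330, draw]
  REPEAT 3 [
    -- iteration 1/3 --
    FD 9.1: (1.538,-9.1) -> (9.419,-13.65) [heading=330, draw]
    LT 60: heading 330 -> 30
    -- iteration 2/3 --
    FD 9.1: (9.419,-13.65) -> (17.3,-9.1) [heading=30, draw]
    LT 60: heading 30 -> 90
    -- iteration 3/3 --
    FD 9.1: (17.3,-9.1) -> (17.3,0) [heading=90, draw]
    LT 60: heading 90 -> 150
  ]
  -- iteration 3/4 --
  PD: pen down
  FD 4.1: (17.3,0) -> (13.749,2.05) [heading=150, draw]
  REPEAT 3 [
    -- iteration 1/3 --
    FD 9.1: (13.749,2.05) -> (5.868,6.6) [heading=150, draw]
    LT 60: heading 150 -> 210
    -- iteration 2/3 --
    FD 9.1: (5.868,6.6) -> (-2.012,2.05) [heading=210, draw]
    LT 60: heading 210 -> 270
    -- iteration 3/3 --
    FD 9.1: (-2.012,2.05) -> (-2.012,-7.05) [heading=270, draw]
    LT 60: heading 270 -> 330
  ]
  -- iteration 4/4 --
  PD: pen down
  FD 4.1: (-2.012,-7.05) -> (1.538,-9.1) [heading=330, draw]
  REPEAT 3 [
    -- iteration 1/3 --
    FD 9.1: (1.538,-9.1) -> (9.419,-13.65) [heading=330, draw]
    LT 60: heading 330 -> 30
    -- iteration 2/3 --
    FD 9.1: (9.419,-13.65) -> (17.3,-9.1) [heading=30, draw]
    LT 60: heading 30 -> 90
    -- iteration 3/3 --
    FD 9.1: (17.3,-9.1) -> (17.3,0) [heading=90, draw]
    LT 60: heading 90 -> 150
  ]
]
FD 6.3: (17.3,0) -> (11.844,3.15) [heading=150, draw]
LT 120: heading 150 -> 270
LT 150: heading 270 -> 60
BK 6.6: (11.844,3.15) -> (8.544,-2.566) [heading=60, draw]
Final: pos=(8.544,-2.566), heading=60, 18 segment(s) drawn

Answer: 8.544 -2.566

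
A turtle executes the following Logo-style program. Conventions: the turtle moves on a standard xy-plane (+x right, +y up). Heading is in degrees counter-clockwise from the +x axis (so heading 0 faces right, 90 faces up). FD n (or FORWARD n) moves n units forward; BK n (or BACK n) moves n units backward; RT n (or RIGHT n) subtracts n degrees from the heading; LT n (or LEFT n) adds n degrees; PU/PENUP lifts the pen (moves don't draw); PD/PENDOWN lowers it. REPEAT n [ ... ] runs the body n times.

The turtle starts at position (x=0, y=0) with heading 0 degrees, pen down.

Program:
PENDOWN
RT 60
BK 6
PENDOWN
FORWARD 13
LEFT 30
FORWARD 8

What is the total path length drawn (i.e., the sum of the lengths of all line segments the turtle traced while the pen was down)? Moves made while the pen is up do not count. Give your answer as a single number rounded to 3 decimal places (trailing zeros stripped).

Answer: 27

Derivation:
Executing turtle program step by step:
Start: pos=(0,0), heading=0, pen down
PD: pen down
RT 60: heading 0 -> 300
BK 6: (0,0) -> (-3,5.196) [heading=300, draw]
PD: pen down
FD 13: (-3,5.196) -> (3.5,-6.062) [heading=300, draw]
LT 30: heading 300 -> 330
FD 8: (3.5,-6.062) -> (10.428,-10.062) [heading=330, draw]
Final: pos=(10.428,-10.062), heading=330, 3 segment(s) drawn

Segment lengths:
  seg 1: (0,0) -> (-3,5.196), length = 6
  seg 2: (-3,5.196) -> (3.5,-6.062), length = 13
  seg 3: (3.5,-6.062) -> (10.428,-10.062), length = 8
Total = 27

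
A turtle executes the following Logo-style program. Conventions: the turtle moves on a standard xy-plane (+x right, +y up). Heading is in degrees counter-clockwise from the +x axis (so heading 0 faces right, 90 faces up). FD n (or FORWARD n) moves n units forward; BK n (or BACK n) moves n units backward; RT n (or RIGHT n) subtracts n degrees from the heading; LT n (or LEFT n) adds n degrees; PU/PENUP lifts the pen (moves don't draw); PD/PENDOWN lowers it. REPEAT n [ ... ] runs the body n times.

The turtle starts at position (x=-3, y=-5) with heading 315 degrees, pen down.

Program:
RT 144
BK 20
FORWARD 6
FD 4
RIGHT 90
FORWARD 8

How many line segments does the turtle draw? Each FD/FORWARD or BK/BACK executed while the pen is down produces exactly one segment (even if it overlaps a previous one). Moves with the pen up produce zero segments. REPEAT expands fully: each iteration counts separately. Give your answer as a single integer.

Answer: 4

Derivation:
Executing turtle program step by step:
Start: pos=(-3,-5), heading=315, pen down
RT 144: heading 315 -> 171
BK 20: (-3,-5) -> (16.754,-8.129) [heading=171, draw]
FD 6: (16.754,-8.129) -> (10.828,-7.19) [heading=171, draw]
FD 4: (10.828,-7.19) -> (6.877,-6.564) [heading=171, draw]
RT 90: heading 171 -> 81
FD 8: (6.877,-6.564) -> (8.128,1.337) [heading=81, draw]
Final: pos=(8.128,1.337), heading=81, 4 segment(s) drawn
Segments drawn: 4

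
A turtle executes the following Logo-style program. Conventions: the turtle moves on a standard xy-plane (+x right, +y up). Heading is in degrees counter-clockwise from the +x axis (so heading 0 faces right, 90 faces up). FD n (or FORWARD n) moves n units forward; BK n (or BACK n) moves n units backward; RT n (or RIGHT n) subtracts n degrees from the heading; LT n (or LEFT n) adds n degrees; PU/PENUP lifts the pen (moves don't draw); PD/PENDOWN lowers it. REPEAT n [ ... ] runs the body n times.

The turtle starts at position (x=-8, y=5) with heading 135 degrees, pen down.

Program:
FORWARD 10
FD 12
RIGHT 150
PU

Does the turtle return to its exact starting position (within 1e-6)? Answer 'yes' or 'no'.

Answer: no

Derivation:
Executing turtle program step by step:
Start: pos=(-8,5), heading=135, pen down
FD 10: (-8,5) -> (-15.071,12.071) [heading=135, draw]
FD 12: (-15.071,12.071) -> (-23.556,20.556) [heading=135, draw]
RT 150: heading 135 -> 345
PU: pen up
Final: pos=(-23.556,20.556), heading=345, 2 segment(s) drawn

Start position: (-8, 5)
Final position: (-23.556, 20.556)
Distance = 22; >= 1e-6 -> NOT closed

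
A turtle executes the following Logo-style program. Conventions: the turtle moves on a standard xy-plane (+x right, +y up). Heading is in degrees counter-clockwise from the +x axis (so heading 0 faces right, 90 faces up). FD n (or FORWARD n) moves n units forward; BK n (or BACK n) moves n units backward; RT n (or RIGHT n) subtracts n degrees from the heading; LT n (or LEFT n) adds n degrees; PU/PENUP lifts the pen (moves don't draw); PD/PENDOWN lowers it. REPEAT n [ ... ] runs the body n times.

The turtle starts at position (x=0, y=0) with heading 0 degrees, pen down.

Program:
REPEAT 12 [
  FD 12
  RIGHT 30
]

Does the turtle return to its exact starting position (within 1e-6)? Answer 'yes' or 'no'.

Executing turtle program step by step:
Start: pos=(0,0), heading=0, pen down
REPEAT 12 [
  -- iteration 1/12 --
  FD 12: (0,0) -> (12,0) [heading=0, draw]
  RT 30: heading 0 -> 330
  -- iteration 2/12 --
  FD 12: (12,0) -> (22.392,-6) [heading=330, draw]
  RT 30: heading 330 -> 300
  -- iteration 3/12 --
  FD 12: (22.392,-6) -> (28.392,-16.392) [heading=300, draw]
  RT 30: heading 300 -> 270
  -- iteration 4/12 --
  FD 12: (28.392,-16.392) -> (28.392,-28.392) [heading=270, draw]
  RT 30: heading 270 -> 240
  -- iteration 5/12 --
  FD 12: (28.392,-28.392) -> (22.392,-38.785) [heading=240, draw]
  RT 30: heading 240 -> 210
  -- iteration 6/12 --
  FD 12: (22.392,-38.785) -> (12,-44.785) [heading=210, draw]
  RT 30: heading 210 -> 180
  -- iteration 7/12 --
  FD 12: (12,-44.785) -> (0,-44.785) [heading=180, draw]
  RT 30: heading 180 -> 150
  -- iteration 8/12 --
  FD 12: (0,-44.785) -> (-10.392,-38.785) [heading=150, draw]
  RT 30: heading 150 -> 120
  -- iteration 9/12 --
  FD 12: (-10.392,-38.785) -> (-16.392,-28.392) [heading=120, draw]
  RT 30: heading 120 -> 90
  -- iteration 10/12 --
  FD 12: (-16.392,-28.392) -> (-16.392,-16.392) [heading=90, draw]
  RT 30: heading 90 -> 60
  -- iteration 11/12 --
  FD 12: (-16.392,-16.392) -> (-10.392,-6) [heading=60, draw]
  RT 30: heading 60 -> 30
  -- iteration 12/12 --
  FD 12: (-10.392,-6) -> (0,0) [heading=30, draw]
  RT 30: heading 30 -> 0
]
Final: pos=(0,0), heading=0, 12 segment(s) drawn

Start position: (0, 0)
Final position: (0, 0)
Distance = 0; < 1e-6 -> CLOSED

Answer: yes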